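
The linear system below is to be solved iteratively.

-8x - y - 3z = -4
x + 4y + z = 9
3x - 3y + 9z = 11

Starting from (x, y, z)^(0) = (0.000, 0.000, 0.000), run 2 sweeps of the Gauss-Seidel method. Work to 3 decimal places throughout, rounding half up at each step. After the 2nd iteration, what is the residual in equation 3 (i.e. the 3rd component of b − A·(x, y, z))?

0.002

Iteration 1:
  x = (-4 - (-1)·0.000 - (-3)·0.000) / (-8) = 0.500
  y = (9 - (1)·0.500 - (1)·0.000) / (4) = 2.125
  z = (11 - (3)·0.500 - (-3)·2.125) / (9) = 1.764
Iteration 2:
  x = (-4 - (-1)·2.125 - (-3)·1.764) / (-8) = -0.427
  y = (9 - (1)·-0.427 - (1)·1.764) / (4) = 1.916
  z = (11 - (3)·-0.427 - (-3)·1.916) / (9) = 2.003
Residual b − A·x = (0.509, -0.240, 0.002)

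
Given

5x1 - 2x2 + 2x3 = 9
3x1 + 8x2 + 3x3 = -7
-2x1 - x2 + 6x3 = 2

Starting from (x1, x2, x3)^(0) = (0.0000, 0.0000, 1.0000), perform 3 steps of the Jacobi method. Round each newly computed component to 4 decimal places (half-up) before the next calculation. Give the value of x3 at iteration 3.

0.4681

Iteration 1:
  x1 = (9 - (-2)·0.0000 - (2)·1.0000) / (5) = 1.4000
  x2 = (-7 - (3)·0.0000 - (3)·1.0000) / (8) = -1.2500
  x3 = (2 - (-2)·0.0000 - (-1)·0.0000) / (6) = 0.3333
Iteration 2:
  x1 = (9 - (-2)·-1.2500 - (2)·0.3333) / (5) = 1.1667
  x2 = (-7 - (3)·1.4000 - (3)·0.3333) / (8) = -1.5250
  x3 = (2 - (-2)·1.4000 - (-1)·-1.2500) / (6) = 0.5917
Iteration 3:
  x1 = (9 - (-2)·-1.5250 - (2)·0.5917) / (5) = 0.9533
  x2 = (-7 - (3)·1.1667 - (3)·0.5917) / (8) = -1.5344
  x3 = (2 - (-2)·1.1667 - (-1)·-1.5250) / (6) = 0.4681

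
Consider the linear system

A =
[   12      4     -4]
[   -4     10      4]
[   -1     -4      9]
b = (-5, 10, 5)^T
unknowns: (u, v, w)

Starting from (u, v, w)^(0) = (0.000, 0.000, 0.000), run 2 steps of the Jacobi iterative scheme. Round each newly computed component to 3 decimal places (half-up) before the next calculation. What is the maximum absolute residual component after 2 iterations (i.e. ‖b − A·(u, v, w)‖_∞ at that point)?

Iteration 1:
  u = (-5 - (4)·0.000 - (-4)·0.000) / (12) = -0.417
  v = (10 - (-4)·0.000 - (4)·0.000) / (10) = 1.000
  w = (5 - (-1)·0.000 - (-4)·0.000) / (9) = 0.556
Iteration 2:
  u = (-5 - (4)·1.000 - (-4)·0.556) / (12) = -0.565
  v = (10 - (-4)·-0.417 - (4)·0.556) / (10) = 0.611
  w = (5 - (-1)·-0.417 - (-4)·1.000) / (9) = 0.954
Residual b − A·x = (3.152, -2.186, -1.707); ∞-norm = 3.152

3.152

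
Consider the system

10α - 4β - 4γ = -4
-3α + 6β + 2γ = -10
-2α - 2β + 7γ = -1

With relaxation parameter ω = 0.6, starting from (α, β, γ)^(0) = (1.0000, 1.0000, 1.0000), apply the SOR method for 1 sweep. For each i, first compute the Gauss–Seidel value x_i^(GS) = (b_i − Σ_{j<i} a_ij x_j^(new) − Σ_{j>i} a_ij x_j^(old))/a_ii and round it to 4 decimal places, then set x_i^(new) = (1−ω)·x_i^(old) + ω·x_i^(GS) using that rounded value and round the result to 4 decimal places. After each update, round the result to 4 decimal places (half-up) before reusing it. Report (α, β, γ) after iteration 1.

Iteration 1:
  α: GS value = (-4 - (-4)·1.0000 - (-4)·1.0000) / (10) = 0.4000;  α ← (1−ω)·1.0000 + ω·0.4000 = 0.6400
  β: GS value = (-10 - (-3)·0.6400 - (2)·1.0000) / (6) = -1.6800;  β ← (1−ω)·1.0000 + ω·-1.6800 = -0.6080
  γ: GS value = (-1 - (-2)·0.6400 - (-2)·-0.6080) / (7) = -0.1337;  γ ← (1−ω)·1.0000 + ω·-0.1337 = 0.3198

(0.6400, -0.6080, 0.3198)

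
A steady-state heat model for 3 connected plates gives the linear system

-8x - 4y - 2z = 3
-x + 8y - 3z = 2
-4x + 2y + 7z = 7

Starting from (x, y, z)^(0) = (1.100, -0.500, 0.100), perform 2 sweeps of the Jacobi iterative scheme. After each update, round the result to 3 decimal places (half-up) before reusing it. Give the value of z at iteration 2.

Iteration 1:
  x = (3 - (-4)·-0.500 - (-2)·0.100) / (-8) = -0.150
  y = (2 - (-1)·1.100 - (-3)·0.100) / (8) = 0.425
  z = (7 - (-4)·1.100 - (2)·-0.500) / (7) = 1.771
Iteration 2:
  x = (3 - (-4)·0.425 - (-2)·1.771) / (-8) = -1.030
  y = (2 - (-1)·-0.150 - (-3)·1.771) / (8) = 0.895
  z = (7 - (-4)·-0.150 - (2)·0.425) / (7) = 0.793

0.793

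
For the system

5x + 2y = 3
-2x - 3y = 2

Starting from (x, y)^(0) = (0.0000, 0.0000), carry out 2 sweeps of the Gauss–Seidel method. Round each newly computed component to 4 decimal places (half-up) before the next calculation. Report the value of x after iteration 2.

Iteration 1:
  x = (3 - (2)·0.0000) / (5) = 0.6000
  y = (2 - (-2)·0.6000) / (-3) = -1.0667
Iteration 2:
  x = (3 - (2)·-1.0667) / (5) = 1.0267
  y = (2 - (-2)·1.0267) / (-3) = -1.3511

1.0267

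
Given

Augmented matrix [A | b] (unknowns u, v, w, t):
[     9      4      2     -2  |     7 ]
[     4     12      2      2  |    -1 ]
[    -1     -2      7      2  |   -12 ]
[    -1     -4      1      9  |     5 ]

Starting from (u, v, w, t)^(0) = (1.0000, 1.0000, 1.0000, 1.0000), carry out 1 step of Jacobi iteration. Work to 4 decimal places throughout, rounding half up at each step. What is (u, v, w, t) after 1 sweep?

(0.3333, -0.7500, -1.5714, 1.0000)

Iteration 1:
  u = (7 - (4)·1.0000 - (2)·1.0000 - (-2)·1.0000) / (9) = 0.3333
  v = (-1 - (4)·1.0000 - (2)·1.0000 - (2)·1.0000) / (12) = -0.7500
  w = (-12 - (-1)·1.0000 - (-2)·1.0000 - (2)·1.0000) / (7) = -1.5714
  t = (5 - (-1)·1.0000 - (-4)·1.0000 - (1)·1.0000) / (9) = 1.0000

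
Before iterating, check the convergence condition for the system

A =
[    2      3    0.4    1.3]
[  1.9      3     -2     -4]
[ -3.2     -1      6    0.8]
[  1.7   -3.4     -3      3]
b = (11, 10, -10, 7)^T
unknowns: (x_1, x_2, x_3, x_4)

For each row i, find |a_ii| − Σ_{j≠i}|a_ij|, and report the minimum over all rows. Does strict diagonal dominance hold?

-5.1

row 1: |2| − (3+0.4+1.3) = -2.7
row 2: |3| − (1.9+2+4) = -4.9
row 3: |6| − (3.2+1+0.8) = 1
row 4: |3| − (1.7+3.4+3) = -5.1
minimum over rows = -5.1 → not strictly diagonally dominant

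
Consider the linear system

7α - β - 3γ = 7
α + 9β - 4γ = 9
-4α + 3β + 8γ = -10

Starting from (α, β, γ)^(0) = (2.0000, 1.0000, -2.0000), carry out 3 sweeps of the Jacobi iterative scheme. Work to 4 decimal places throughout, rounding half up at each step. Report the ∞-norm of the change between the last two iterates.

0.2436

Iteration 1:
  α = (7 - (-1)·1.0000 - (-3)·-2.0000) / (7) = 0.2857
  β = (9 - (1)·2.0000 - (-4)·-2.0000) / (9) = -0.1111
  γ = (-10 - (-4)·2.0000 - (3)·1.0000) / (8) = -0.6250
Iteration 2:
  α = (7 - (-1)·-0.1111 - (-3)·-0.6250) / (7) = 0.7163
  β = (9 - (1)·0.2857 - (-4)·-0.6250) / (9) = 0.6905
  γ = (-10 - (-4)·0.2857 - (3)·-0.1111) / (8) = -1.0655
Iteration 3:
  α = (7 - (-1)·0.6905 - (-3)·-1.0655) / (7) = 0.6420
  β = (9 - (1)·0.7163 - (-4)·-1.0655) / (9) = 0.4469
  γ = (-10 - (-4)·0.7163 - (3)·0.6905) / (8) = -1.1508
Change: (-0.0743, -0.2436, -0.0853) → max |·| = 0.2436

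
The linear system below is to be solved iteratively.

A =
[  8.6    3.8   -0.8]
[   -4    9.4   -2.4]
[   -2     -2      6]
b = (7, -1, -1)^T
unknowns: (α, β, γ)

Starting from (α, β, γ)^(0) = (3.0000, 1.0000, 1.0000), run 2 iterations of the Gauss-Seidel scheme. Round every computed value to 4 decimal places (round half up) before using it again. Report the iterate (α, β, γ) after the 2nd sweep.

(0.6703, 0.2054, 0.1252)

Iteration 1:
  α = (7 - (3.8)·1.0000 - (-0.8)·1.0000) / (8.6) = 0.4651
  β = (-1 - (-4)·0.4651 - (-2.4)·1.0000) / (9.4) = 0.3469
  γ = (-1 - (-2)·0.4651 - (-2)·0.3469) / (6) = 0.1040
Iteration 2:
  α = (7 - (3.8)·0.3469 - (-0.8)·0.1040) / (8.6) = 0.6703
  β = (-1 - (-4)·0.6703 - (-2.4)·0.1040) / (9.4) = 0.2054
  γ = (-1 - (-2)·0.6703 - (-2)·0.2054) / (6) = 0.1252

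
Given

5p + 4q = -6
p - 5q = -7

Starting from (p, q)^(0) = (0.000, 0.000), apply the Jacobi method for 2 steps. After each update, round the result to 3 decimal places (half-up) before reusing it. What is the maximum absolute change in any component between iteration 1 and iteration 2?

1.120

Iteration 1:
  p = (-6 - (4)·0.000) / (5) = -1.200
  q = (-7 - (1)·0.000) / (-5) = 1.400
Iteration 2:
  p = (-6 - (4)·1.400) / (5) = -2.320
  q = (-7 - (1)·-1.200) / (-5) = 1.160
Change: (-1.120, -0.240) → max |·| = 1.120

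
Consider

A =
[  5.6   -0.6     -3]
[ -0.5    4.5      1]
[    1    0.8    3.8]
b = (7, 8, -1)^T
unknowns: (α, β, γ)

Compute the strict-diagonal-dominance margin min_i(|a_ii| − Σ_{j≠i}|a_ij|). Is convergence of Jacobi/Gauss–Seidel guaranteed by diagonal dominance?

row 1: |5.6| − (0.6+3) = 2
row 2: |4.5| − (0.5+1) = 3
row 3: |3.8| − (1+0.8) = 2
minimum over rows = 2 → strictly diagonally dominant (convergence guaranteed)

2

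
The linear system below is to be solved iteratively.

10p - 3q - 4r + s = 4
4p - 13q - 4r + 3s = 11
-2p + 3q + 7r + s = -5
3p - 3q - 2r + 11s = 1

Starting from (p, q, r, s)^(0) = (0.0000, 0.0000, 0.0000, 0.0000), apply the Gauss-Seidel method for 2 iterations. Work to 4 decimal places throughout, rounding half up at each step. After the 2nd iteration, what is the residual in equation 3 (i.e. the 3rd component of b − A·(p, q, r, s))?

Iteration 1:
  p = (4 - (-3)·0.0000 - (-4)·0.0000 - (1)·0.0000) / (10) = 0.4000
  q = (11 - (4)·0.4000 - (-4)·0.0000 - (3)·0.0000) / (-13) = -0.7231
  r = (-5 - (-2)·0.4000 - (3)·-0.7231 - (1)·0.0000) / (7) = -0.2901
  s = (1 - (3)·0.4000 - (-3)·-0.7231 - (-2)·-0.2901) / (11) = -0.2681
Iteration 2:
  p = (4 - (-3)·-0.7231 - (-4)·-0.2901 - (1)·-0.2681) / (10) = 0.0938
  q = (11 - (4)·0.0938 - (-4)·-0.2901 - (3)·-0.2681) / (-13) = -0.7899
  r = (-5 - (-2)·0.0938 - (3)·-0.7899 - (1)·-0.2681) / (7) = -0.3107
  s = (1 - (3)·0.0938 - (-3)·-0.7899 - (-2)·-0.3107) / (11) = -0.2066
Residual b − A·x = (-0.3439, -0.2669, -0.0612, 0.0001)

-0.0612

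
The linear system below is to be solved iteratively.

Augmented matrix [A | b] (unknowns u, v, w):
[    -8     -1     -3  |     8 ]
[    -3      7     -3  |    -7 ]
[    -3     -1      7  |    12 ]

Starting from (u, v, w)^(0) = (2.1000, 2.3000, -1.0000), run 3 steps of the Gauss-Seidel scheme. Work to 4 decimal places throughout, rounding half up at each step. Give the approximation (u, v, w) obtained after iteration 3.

Iteration 1:
  u = (8 - (-1)·2.3000 - (-3)·-1.0000) / (-8) = -0.9125
  v = (-7 - (-3)·-0.9125 - (-3)·-1.0000) / (7) = -1.8196
  w = (12 - (-3)·-0.9125 - (-1)·-1.8196) / (7) = 1.0633
Iteration 2:
  u = (8 - (-1)·-1.8196 - (-3)·1.0633) / (-8) = -1.1713
  v = (-7 - (-3)·-1.1713 - (-3)·1.0633) / (7) = -1.0463
  w = (12 - (-3)·-1.1713 - (-1)·-1.0463) / (7) = 1.0628
Iteration 3:
  u = (8 - (-1)·-1.0463 - (-3)·1.0628) / (-8) = -1.2678
  v = (-7 - (-3)·-1.2678 - (-3)·1.0628) / (7) = -1.0879
  w = (12 - (-3)·-1.2678 - (-1)·-1.0879) / (7) = 1.0155

(-1.2678, -1.0879, 1.0155)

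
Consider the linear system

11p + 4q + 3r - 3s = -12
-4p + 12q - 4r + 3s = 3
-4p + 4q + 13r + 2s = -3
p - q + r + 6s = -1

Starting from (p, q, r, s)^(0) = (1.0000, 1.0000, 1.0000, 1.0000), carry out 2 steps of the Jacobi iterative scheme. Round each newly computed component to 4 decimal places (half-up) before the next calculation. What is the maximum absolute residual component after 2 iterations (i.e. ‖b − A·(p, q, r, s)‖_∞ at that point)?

6.8818

Iteration 1:
  p = (-12 - (4)·1.0000 - (3)·1.0000 - (-3)·1.0000) / (11) = -1.4545
  q = (3 - (-4)·1.0000 - (-4)·1.0000 - (3)·1.0000) / (12) = 0.6667
  r = (-3 - (-4)·1.0000 - (4)·1.0000 - (2)·1.0000) / (13) = -0.3846
  s = (-1 - (1)·1.0000 - (-1)·1.0000 - (1)·1.0000) / (6) = -0.3333
Iteration 2:
  p = (-12 - (4)·0.6667 - (3)·-0.3846 - (-3)·-0.3333) / (11) = -1.3194
  q = (3 - (-4)·-1.4545 - (-4)·-0.3846 - (3)·-0.3333) / (12) = -0.2797
  r = (-3 - (-4)·-1.4545 - (4)·0.6667 - (2)·-0.3333) / (13) = -0.8322
  s = (-1 - (1)·-1.4545 - (-1)·0.6667 - (1)·-0.3846) / (6) = 0.2510
Residual b − A·x = (6.8818, -3.0030, 3.1578, -0.6341); ∞-norm = 6.8818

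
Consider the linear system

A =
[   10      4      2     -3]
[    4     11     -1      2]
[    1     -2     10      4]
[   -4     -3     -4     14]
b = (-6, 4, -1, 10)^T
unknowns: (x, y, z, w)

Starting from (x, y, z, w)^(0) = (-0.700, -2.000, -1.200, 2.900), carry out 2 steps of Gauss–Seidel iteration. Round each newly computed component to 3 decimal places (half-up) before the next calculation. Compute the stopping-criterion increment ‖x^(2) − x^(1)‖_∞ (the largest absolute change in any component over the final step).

1.246

Iteration 1:
  x = (-6 - (4)·-2.000 - (2)·-1.200 - (-3)·2.900) / (10) = 1.310
  y = (4 - (4)·1.310 - (-1)·-1.200 - (2)·2.900) / (11) = -0.749
  z = (-1 - (1)·1.310 - (-2)·-0.749 - (4)·2.900) / (10) = -1.541
  w = (10 - (-4)·1.310 - (-3)·-0.749 - (-4)·-1.541) / (14) = 0.488
Iteration 2:
  x = (-6 - (4)·-0.749 - (2)·-1.541 - (-3)·0.488) / (10) = 0.154
  y = (4 - (4)·0.154 - (-1)·-1.541 - (2)·0.488) / (11) = 0.079
  z = (-1 - (1)·0.154 - (-2)·0.079 - (4)·0.488) / (10) = -0.295
  w = (10 - (-4)·0.154 - (-3)·0.079 - (-4)·-0.295) / (14) = 0.691
Change: (-1.156, 0.828, 1.246, 0.203) → max |·| = 1.246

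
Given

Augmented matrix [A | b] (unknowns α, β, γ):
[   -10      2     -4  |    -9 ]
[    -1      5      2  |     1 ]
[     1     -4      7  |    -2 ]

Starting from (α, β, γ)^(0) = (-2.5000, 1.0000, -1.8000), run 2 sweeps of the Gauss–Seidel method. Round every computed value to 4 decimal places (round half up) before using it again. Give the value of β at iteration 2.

Iteration 1:
  α = (-9 - (2)·1.0000 - (-4)·-1.8000) / (-10) = 1.8200
  β = (1 - (-1)·1.8200 - (2)·-1.8000) / (5) = 1.2840
  γ = (-2 - (1)·1.8200 - (-4)·1.2840) / (7) = 0.1880
Iteration 2:
  α = (-9 - (2)·1.2840 - (-4)·0.1880) / (-10) = 1.0816
  β = (1 - (-1)·1.0816 - (2)·0.1880) / (5) = 0.3411
  γ = (-2 - (1)·1.0816 - (-4)·0.3411) / (7) = -0.2453

0.3411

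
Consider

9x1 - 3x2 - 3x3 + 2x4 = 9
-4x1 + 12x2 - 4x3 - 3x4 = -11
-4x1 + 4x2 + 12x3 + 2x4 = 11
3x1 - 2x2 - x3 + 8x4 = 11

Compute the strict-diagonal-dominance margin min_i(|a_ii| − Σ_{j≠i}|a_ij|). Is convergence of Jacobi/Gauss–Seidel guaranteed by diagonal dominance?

1

row 1: |9| − (3+3+2) = 1
row 2: |12| − (4+4+3) = 1
row 3: |12| − (4+4+2) = 2
row 4: |8| − (3+2+1) = 2
minimum over rows = 1 → strictly diagonally dominant (convergence guaranteed)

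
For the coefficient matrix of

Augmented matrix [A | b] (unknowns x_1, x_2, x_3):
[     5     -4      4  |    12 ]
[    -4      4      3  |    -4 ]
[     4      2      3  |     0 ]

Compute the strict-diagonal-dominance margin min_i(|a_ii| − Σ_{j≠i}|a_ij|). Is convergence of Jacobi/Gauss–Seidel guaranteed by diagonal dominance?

row 1: |5| − (4+4) = -3
row 2: |4| − (4+3) = -3
row 3: |3| − (4+2) = -3
minimum over rows = -3 → not strictly diagonally dominant

-3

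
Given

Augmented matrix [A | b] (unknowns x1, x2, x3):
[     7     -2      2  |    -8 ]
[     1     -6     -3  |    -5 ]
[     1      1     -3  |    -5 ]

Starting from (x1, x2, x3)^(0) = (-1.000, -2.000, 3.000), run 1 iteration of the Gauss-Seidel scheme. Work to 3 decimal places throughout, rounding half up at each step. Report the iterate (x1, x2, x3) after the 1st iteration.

Iteration 1:
  x1 = (-8 - (-2)·-2.000 - (2)·3.000) / (7) = -2.571
  x2 = (-5 - (1)·-2.571 - (-3)·3.000) / (-6) = -1.095
  x3 = (-5 - (1)·-2.571 - (1)·-1.095) / (-3) = 0.445

(-2.571, -1.095, 0.445)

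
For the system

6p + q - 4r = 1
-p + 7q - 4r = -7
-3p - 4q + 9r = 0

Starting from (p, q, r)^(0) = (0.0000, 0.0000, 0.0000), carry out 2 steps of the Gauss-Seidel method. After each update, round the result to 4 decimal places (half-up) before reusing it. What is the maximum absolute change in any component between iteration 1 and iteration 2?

Iteration 1:
  p = (1 - (1)·0.0000 - (-4)·0.0000) / (6) = 0.1667
  q = (-7 - (-1)·0.1667 - (-4)·0.0000) / (7) = -0.9762
  r = (0 - (-3)·0.1667 - (-4)·-0.9762) / (9) = -0.3783
Iteration 2:
  p = (1 - (1)·-0.9762 - (-4)·-0.3783) / (6) = 0.0772
  q = (-7 - (-1)·0.0772 - (-4)·-0.3783) / (7) = -1.2051
  r = (0 - (-3)·0.0772 - (-4)·-1.2051) / (9) = -0.5099
Change: (-0.0895, -0.2289, -0.1316) → max |·| = 0.2289

0.2289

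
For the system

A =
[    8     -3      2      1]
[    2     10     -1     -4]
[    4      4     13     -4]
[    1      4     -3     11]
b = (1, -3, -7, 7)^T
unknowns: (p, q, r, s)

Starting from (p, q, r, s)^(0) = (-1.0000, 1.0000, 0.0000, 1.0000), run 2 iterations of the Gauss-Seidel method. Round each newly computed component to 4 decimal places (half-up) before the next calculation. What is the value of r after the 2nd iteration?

-0.3831

Iteration 1:
  p = (1 - (-3)·1.0000 - (2)·0.0000 - (1)·1.0000) / (8) = 0.3750
  q = (-3 - (2)·0.3750 - (-1)·0.0000 - (-4)·1.0000) / (10) = 0.0250
  r = (-7 - (4)·0.3750 - (4)·0.0250 - (-4)·1.0000) / (13) = -0.3538
  s = (7 - (1)·0.3750 - (4)·0.0250 - (-3)·-0.3538) / (11) = 0.4967
Iteration 2:
  p = (1 - (-3)·0.0250 - (2)·-0.3538 - (1)·0.4967) / (8) = 0.1607
  q = (-3 - (2)·0.1607 - (-1)·-0.3538 - (-4)·0.4967) / (10) = -0.1688
  r = (-7 - (4)·0.1607 - (4)·-0.1688 - (-4)·0.4967) / (13) = -0.3831
  s = (7 - (1)·0.1607 - (4)·-0.1688 - (-3)·-0.3831) / (11) = 0.5787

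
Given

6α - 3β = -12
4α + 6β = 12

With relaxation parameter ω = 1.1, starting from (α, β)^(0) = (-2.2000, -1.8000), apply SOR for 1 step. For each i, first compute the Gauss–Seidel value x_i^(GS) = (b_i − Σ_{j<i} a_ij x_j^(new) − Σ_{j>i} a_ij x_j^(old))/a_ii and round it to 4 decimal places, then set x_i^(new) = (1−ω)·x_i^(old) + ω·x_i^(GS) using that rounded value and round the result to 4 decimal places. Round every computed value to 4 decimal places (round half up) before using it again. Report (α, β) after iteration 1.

(-2.9700, 4.5580)

Iteration 1:
  α: GS value = (-12 - (-3)·-1.8000) / (6) = -2.9000;  α ← (1−ω)·-2.2000 + ω·-2.9000 = -2.9700
  β: GS value = (12 - (4)·-2.9700) / (6) = 3.9800;  β ← (1−ω)·-1.8000 + ω·3.9800 = 4.5580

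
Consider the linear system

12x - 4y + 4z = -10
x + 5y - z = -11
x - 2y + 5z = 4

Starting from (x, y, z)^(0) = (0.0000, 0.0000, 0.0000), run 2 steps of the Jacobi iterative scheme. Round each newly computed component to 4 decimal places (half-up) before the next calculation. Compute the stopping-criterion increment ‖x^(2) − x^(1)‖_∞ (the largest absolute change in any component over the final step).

Iteration 1:
  x = (-10 - (-4)·0.0000 - (4)·0.0000) / (12) = -0.8333
  y = (-11 - (1)·0.0000 - (-1)·0.0000) / (5) = -2.2000
  z = (4 - (1)·0.0000 - (-2)·0.0000) / (5) = 0.8000
Iteration 2:
  x = (-10 - (-4)·-2.2000 - (4)·0.8000) / (12) = -1.8333
  y = (-11 - (1)·-0.8333 - (-1)·0.8000) / (5) = -1.8733
  z = (4 - (1)·-0.8333 - (-2)·-2.2000) / (5) = 0.0867
Change: (-1.0000, 0.3267, -0.7133) → max |·| = 1.0000

1.0000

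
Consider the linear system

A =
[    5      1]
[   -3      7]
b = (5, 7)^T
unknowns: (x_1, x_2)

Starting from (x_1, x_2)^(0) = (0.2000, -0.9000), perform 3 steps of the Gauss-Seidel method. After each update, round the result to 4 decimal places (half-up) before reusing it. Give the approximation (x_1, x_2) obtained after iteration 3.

Iteration 1:
  x_1 = (5 - (1)·-0.9000) / (5) = 1.1800
  x_2 = (7 - (-3)·1.1800) / (7) = 1.5057
Iteration 2:
  x_1 = (5 - (1)·1.5057) / (5) = 0.6989
  x_2 = (7 - (-3)·0.6989) / (7) = 1.2995
Iteration 3:
  x_1 = (5 - (1)·1.2995) / (5) = 0.7401
  x_2 = (7 - (-3)·0.7401) / (7) = 1.3172

(0.7401, 1.3172)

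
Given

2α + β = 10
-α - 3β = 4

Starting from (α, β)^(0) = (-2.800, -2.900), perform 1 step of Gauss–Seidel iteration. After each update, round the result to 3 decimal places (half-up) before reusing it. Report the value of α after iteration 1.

Iteration 1:
  α = (10 - (1)·-2.900) / (2) = 6.450
  β = (4 - (-1)·6.450) / (-3) = -3.483

6.450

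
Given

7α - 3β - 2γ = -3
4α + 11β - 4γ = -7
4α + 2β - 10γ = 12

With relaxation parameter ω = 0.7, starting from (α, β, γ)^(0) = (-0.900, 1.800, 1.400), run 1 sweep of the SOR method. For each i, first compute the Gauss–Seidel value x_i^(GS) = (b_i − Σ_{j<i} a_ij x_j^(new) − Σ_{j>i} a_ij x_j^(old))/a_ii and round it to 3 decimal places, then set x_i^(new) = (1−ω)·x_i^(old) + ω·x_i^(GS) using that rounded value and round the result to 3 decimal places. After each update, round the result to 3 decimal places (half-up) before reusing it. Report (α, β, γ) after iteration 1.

Iteration 1:
  α: GS value = (-3 - (-3)·1.800 - (-2)·1.400) / (7) = 0.743;  α ← (1−ω)·-0.900 + ω·0.743 = 0.250
  β: GS value = (-7 - (4)·0.250 - (-4)·1.400) / (11) = -0.218;  β ← (1−ω)·1.800 + ω·-0.218 = 0.387
  γ: GS value = (12 - (4)·0.250 - (2)·0.387) / (-10) = -1.023;  γ ← (1−ω)·1.400 + ω·-1.023 = -0.296

(0.250, 0.387, -0.296)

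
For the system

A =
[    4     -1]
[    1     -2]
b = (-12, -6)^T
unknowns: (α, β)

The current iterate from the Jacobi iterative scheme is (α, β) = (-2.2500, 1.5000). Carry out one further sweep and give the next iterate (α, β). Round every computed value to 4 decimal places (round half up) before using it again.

(-2.6250, 1.8750)

One sweep:
  α = (-12 - (-1)·1.5000) / (4) = -2.6250
  β = (-6 - (1)·-2.2500) / (-2) = 1.8750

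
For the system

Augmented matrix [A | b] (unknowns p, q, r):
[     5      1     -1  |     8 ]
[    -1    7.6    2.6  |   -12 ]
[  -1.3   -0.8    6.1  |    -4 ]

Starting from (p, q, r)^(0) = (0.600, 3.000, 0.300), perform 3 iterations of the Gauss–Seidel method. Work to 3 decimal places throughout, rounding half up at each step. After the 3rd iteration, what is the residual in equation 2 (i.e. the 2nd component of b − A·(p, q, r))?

0.051

Iteration 1:
  p = (8 - (1)·3.000 - (-1)·0.300) / (5) = 1.060
  q = (-12 - (-1)·1.060 - (2.6)·0.300) / (7.6) = -1.542
  r = (-4 - (-1.3)·1.060 - (-0.8)·-1.542) / (6.1) = -0.632
Iteration 2:
  p = (8 - (1)·-1.542 - (-1)·-0.632) / (5) = 1.782
  q = (-12 - (-1)·1.782 - (2.6)·-0.632) / (7.6) = -1.128
  r = (-4 - (-1.3)·1.782 - (-0.8)·-1.128) / (6.1) = -0.424
Iteration 3:
  p = (8 - (1)·-1.128 - (-1)·-0.424) / (5) = 1.741
  q = (-12 - (-1)·1.741 - (2.6)·-0.424) / (7.6) = -1.205
  r = (-4 - (-1.3)·1.741 - (-0.8)·-1.205) / (6.1) = -0.443
Residual b − A·x = (0.057, 0.051, 0.002)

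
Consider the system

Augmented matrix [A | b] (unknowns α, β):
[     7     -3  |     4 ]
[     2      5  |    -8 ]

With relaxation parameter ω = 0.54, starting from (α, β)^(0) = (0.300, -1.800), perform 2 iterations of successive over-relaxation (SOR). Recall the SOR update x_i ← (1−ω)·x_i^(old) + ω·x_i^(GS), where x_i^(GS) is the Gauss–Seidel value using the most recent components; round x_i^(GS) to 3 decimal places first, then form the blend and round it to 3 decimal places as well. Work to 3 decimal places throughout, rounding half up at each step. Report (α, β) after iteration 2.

Iteration 1:
  α: GS value = (4 - (-3)·-1.800) / (7) = -0.200;  α ← (1−ω)·0.300 + ω·-0.200 = 0.030
  β: GS value = (-8 - (2)·0.030) / (5) = -1.612;  β ← (1−ω)·-1.800 + ω·-1.612 = -1.698
Iteration 2:
  α: GS value = (4 - (-3)·-1.698) / (7) = -0.156;  α ← (1−ω)·0.030 + ω·-0.156 = -0.070
  β: GS value = (-8 - (2)·-0.070) / (5) = -1.572;  β ← (1−ω)·-1.698 + ω·-1.572 = -1.630

(-0.070, -1.630)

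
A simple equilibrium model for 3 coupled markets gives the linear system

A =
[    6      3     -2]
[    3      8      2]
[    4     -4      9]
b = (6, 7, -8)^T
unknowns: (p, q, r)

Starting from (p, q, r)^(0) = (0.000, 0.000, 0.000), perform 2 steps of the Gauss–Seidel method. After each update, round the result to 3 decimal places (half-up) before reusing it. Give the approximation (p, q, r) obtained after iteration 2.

Iteration 1:
  p = (6 - (3)·0.000 - (-2)·0.000) / (6) = 1.000
  q = (7 - (3)·1.000 - (2)·0.000) / (8) = 0.500
  r = (-8 - (4)·1.000 - (-4)·0.500) / (9) = -1.111
Iteration 2:
  p = (6 - (3)·0.500 - (-2)·-1.111) / (6) = 0.380
  q = (7 - (3)·0.380 - (2)·-1.111) / (8) = 1.010
  r = (-8 - (4)·0.380 - (-4)·1.010) / (9) = -0.609

(0.380, 1.010, -0.609)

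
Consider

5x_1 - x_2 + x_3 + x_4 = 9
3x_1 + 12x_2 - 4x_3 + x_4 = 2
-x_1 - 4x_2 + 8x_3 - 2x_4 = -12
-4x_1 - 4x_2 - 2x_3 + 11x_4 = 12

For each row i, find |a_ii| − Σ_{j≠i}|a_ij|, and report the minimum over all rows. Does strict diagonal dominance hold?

row 1: |5| − (1+1+1) = 2
row 2: |12| − (3+4+1) = 4
row 3: |8| − (1+4+2) = 1
row 4: |11| − (4+4+2) = 1
minimum over rows = 1 → strictly diagonally dominant (convergence guaranteed)

1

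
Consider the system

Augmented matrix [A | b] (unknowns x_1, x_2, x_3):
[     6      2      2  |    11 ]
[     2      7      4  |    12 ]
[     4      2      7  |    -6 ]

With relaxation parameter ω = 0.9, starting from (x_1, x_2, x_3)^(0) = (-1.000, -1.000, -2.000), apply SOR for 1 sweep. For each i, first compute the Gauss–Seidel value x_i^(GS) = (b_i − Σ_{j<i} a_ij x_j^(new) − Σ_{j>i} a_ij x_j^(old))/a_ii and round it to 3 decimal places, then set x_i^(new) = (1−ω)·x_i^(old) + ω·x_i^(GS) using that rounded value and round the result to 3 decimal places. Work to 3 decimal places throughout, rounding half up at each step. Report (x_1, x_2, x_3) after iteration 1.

Iteration 1:
  x_1: GS value = (11 - (2)·-1.000 - (2)·-2.000) / (6) = 2.833;  x_1 ← (1−ω)·-1.000 + ω·2.833 = 2.450
  x_2: GS value = (12 - (2)·2.450 - (4)·-2.000) / (7) = 2.157;  x_2 ← (1−ω)·-1.000 + ω·2.157 = 1.841
  x_3: GS value = (-6 - (4)·2.450 - (2)·1.841) / (7) = -2.783;  x_3 ← (1−ω)·-2.000 + ω·-2.783 = -2.705

(2.450, 1.841, -2.705)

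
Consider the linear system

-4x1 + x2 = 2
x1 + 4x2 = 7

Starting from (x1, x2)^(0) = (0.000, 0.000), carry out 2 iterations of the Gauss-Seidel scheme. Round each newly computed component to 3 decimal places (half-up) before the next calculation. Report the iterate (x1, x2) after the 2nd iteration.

(-0.031, 1.758)

Iteration 1:
  x1 = (2 - (1)·0.000) / (-4) = -0.500
  x2 = (7 - (1)·-0.500) / (4) = 1.875
Iteration 2:
  x1 = (2 - (1)·1.875) / (-4) = -0.031
  x2 = (7 - (1)·-0.031) / (4) = 1.758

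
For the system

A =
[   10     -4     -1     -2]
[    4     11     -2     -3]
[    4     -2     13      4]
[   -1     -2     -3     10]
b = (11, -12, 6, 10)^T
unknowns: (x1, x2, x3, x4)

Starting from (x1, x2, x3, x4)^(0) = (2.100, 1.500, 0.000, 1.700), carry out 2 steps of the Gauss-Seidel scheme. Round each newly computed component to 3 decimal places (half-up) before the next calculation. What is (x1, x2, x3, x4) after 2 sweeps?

(0.594, -1.291, -0.123, 0.764)

Iteration 1:
  x1 = (11 - (-4)·1.500 - (-1)·0.000 - (-2)·1.700) / (10) = 2.040
  x2 = (-12 - (4)·2.040 - (-2)·0.000 - (-3)·1.700) / (11) = -1.369
  x3 = (6 - (4)·2.040 - (-2)·-1.369 - (4)·1.700) / (13) = -0.900
  x4 = (10 - (-1)·2.040 - (-2)·-1.369 - (-3)·-0.900) / (10) = 0.660
Iteration 2:
  x1 = (11 - (-4)·-1.369 - (-1)·-0.900 - (-2)·0.660) / (10) = 0.594
  x2 = (-12 - (4)·0.594 - (-2)·-0.900 - (-3)·0.660) / (11) = -1.291
  x3 = (6 - (4)·0.594 - (-2)·-1.291 - (4)·0.660) / (13) = -0.123
  x4 = (10 - (-1)·0.594 - (-2)·-1.291 - (-3)·-0.123) / (10) = 0.764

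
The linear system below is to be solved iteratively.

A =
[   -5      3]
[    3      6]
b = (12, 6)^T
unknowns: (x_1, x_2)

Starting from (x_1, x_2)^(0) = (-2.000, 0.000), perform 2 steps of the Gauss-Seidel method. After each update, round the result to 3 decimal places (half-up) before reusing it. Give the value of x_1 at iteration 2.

-1.080

Iteration 1:
  x_1 = (12 - (3)·0.000) / (-5) = -2.400
  x_2 = (6 - (3)·-2.400) / (6) = 2.200
Iteration 2:
  x_1 = (12 - (3)·2.200) / (-5) = -1.080
  x_2 = (6 - (3)·-1.080) / (6) = 1.540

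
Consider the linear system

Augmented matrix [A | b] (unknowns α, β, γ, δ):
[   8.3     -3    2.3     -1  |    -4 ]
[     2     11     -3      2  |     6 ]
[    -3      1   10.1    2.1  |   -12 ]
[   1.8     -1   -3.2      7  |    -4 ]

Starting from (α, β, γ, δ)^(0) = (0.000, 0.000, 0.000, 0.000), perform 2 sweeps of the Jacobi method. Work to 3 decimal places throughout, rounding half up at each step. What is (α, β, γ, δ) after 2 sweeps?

(-0.025, 0.413, -1.267, -0.913)

Iteration 1:
  α = (-4 - (-3)·0.000 - (2.3)·0.000 - (-1)·0.000) / (8.3) = -0.482
  β = (6 - (2)·0.000 - (-3)·0.000 - (2)·0.000) / (11) = 0.545
  γ = (-12 - (-3)·0.000 - (1)·0.000 - (2.1)·0.000) / (10.1) = -1.188
  δ = (-4 - (1.8)·0.000 - (-1)·0.000 - (-3.2)·0.000) / (7) = -0.571
Iteration 2:
  α = (-4 - (-3)·0.545 - (2.3)·-1.188 - (-1)·-0.571) / (8.3) = -0.025
  β = (6 - (2)·-0.482 - (-3)·-1.188 - (2)·-0.571) / (11) = 0.413
  γ = (-12 - (-3)·-0.482 - (1)·0.545 - (2.1)·-0.571) / (10.1) = -1.267
  δ = (-4 - (1.8)·-0.482 - (-1)·0.545 - (-3.2)·-1.188) / (7) = -0.913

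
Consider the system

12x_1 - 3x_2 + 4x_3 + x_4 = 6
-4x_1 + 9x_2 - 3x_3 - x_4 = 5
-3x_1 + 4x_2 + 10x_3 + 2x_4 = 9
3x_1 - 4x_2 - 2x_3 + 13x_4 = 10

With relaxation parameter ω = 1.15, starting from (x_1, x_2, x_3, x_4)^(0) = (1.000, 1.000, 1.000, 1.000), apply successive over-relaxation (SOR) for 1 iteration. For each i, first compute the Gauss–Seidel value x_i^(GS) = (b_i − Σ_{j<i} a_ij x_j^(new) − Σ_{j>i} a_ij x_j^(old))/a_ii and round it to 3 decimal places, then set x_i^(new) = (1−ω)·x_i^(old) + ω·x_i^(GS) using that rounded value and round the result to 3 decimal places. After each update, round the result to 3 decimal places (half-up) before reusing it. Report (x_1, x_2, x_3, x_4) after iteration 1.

Iteration 1:
  x_1: GS value = (6 - (-3)·1.000 - (4)·1.000 - (1)·1.000) / (12) = 0.333;  x_1 ← (1−ω)·1.000 + ω·0.333 = 0.233
  x_2: GS value = (5 - (-4)·0.233 - (-3)·1.000 - (-1)·1.000) / (9) = 1.104;  x_2 ← (1−ω)·1.000 + ω·1.104 = 1.120
  x_3: GS value = (9 - (-3)·0.233 - (4)·1.120 - (2)·1.000) / (10) = 0.322;  x_3 ← (1−ω)·1.000 + ω·0.322 = 0.220
  x_4: GS value = (10 - (3)·0.233 - (-4)·1.120 - (-2)·0.220) / (13) = 1.094;  x_4 ← (1−ω)·1.000 + ω·1.094 = 1.108

(0.233, 1.120, 0.220, 1.108)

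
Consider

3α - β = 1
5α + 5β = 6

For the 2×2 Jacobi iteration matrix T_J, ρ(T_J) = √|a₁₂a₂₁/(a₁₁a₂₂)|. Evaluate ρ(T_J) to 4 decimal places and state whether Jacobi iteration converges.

0.5774

a₁₂a₂₁/(a₁₁a₂₂) = (-1)·(5) / ((3)·(5)) = -0.333333
ρ = √|-0.333333| = √0.333333 = 0.5774
ρ < 1, so Jacobi converges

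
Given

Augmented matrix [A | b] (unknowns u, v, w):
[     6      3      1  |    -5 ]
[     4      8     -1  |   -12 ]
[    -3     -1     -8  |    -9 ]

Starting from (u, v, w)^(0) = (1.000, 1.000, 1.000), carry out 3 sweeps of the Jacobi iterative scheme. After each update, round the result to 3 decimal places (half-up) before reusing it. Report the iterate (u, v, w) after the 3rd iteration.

(-0.818, -1.260, 1.209)

Iteration 1:
  u = (-5 - (3)·1.000 - (1)·1.000) / (6) = -1.500
  v = (-12 - (4)·1.000 - (-1)·1.000) / (8) = -1.875
  w = (-9 - (-3)·1.000 - (-1)·1.000) / (-8) = 0.625
Iteration 2:
  u = (-5 - (3)·-1.875 - (1)·0.625) / (6) = 0.000
  v = (-12 - (4)·-1.500 - (-1)·0.625) / (8) = -0.672
  w = (-9 - (-3)·-1.500 - (-1)·-1.875) / (-8) = 1.922
Iteration 3:
  u = (-5 - (3)·-0.672 - (1)·1.922) / (6) = -0.818
  v = (-12 - (4)·0.000 - (-1)·1.922) / (8) = -1.260
  w = (-9 - (-3)·0.000 - (-1)·-0.672) / (-8) = 1.209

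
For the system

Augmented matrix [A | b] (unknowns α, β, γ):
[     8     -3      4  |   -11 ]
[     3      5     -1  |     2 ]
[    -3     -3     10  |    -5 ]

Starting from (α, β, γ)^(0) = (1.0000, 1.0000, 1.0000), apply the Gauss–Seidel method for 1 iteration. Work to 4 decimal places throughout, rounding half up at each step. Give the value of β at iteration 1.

1.5000

Iteration 1:
  α = (-11 - (-3)·1.0000 - (4)·1.0000) / (8) = -1.5000
  β = (2 - (3)·-1.5000 - (-1)·1.0000) / (5) = 1.5000
  γ = (-5 - (-3)·-1.5000 - (-3)·1.5000) / (10) = -0.5000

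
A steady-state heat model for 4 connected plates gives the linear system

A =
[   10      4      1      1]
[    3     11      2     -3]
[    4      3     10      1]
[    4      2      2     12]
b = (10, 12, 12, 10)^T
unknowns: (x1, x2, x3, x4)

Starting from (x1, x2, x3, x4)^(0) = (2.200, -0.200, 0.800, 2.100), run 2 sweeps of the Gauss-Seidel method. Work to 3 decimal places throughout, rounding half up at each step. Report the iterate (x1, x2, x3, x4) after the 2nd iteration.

Iteration 1:
  x1 = (10 - (4)·-0.200 - (1)·0.800 - (1)·2.100) / (10) = 0.790
  x2 = (12 - (3)·0.790 - (2)·0.800 - (-3)·2.100) / (11) = 1.303
  x3 = (12 - (4)·0.790 - (3)·1.303 - (1)·2.100) / (10) = 0.283
  x4 = (10 - (4)·0.790 - (2)·1.303 - (2)·0.283) / (12) = 0.306
Iteration 2:
  x1 = (10 - (4)·1.303 - (1)·0.283 - (1)·0.306) / (10) = 0.420
  x2 = (12 - (3)·0.420 - (2)·0.283 - (-3)·0.306) / (11) = 1.008
  x3 = (12 - (4)·0.420 - (3)·1.008 - (1)·0.306) / (10) = 0.699
  x4 = (10 - (4)·0.420 - (2)·1.008 - (2)·0.699) / (12) = 0.409

(0.420, 1.008, 0.699, 0.409)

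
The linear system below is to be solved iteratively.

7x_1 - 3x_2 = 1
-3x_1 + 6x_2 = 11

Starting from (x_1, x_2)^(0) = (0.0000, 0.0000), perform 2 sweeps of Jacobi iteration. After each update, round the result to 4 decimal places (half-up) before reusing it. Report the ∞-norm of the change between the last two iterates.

Iteration 1:
  x_1 = (1 - (-3)·0.0000) / (7) = 0.1429
  x_2 = (11 - (-3)·0.0000) / (6) = 1.8333
Iteration 2:
  x_1 = (1 - (-3)·1.8333) / (7) = 0.9286
  x_2 = (11 - (-3)·0.1429) / (6) = 1.9048
Change: (0.7857, 0.0715) → max |·| = 0.7857

0.7857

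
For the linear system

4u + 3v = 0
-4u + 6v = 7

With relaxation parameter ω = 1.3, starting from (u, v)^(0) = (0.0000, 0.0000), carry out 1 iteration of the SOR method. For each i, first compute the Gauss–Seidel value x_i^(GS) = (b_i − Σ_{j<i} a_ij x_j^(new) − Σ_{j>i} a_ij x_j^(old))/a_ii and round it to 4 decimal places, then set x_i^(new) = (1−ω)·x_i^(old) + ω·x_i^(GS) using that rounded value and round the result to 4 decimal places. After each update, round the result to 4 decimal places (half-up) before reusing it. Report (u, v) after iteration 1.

(0.0000, 1.5167)

Iteration 1:
  u: GS value = (0 - (3)·0.0000) / (4) = 0.0000;  u ← (1−ω)·0.0000 + ω·0.0000 = 0.0000
  v: GS value = (7 - (-4)·0.0000) / (6) = 1.1667;  v ← (1−ω)·0.0000 + ω·1.1667 = 1.5167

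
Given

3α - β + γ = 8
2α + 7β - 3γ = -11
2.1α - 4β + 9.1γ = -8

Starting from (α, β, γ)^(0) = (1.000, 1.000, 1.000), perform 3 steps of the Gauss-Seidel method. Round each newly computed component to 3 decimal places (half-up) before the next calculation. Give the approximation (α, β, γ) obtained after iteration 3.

Iteration 1:
  α = (8 - (-1)·1.000 - (1)·1.000) / (3) = 2.667
  β = (-11 - (2)·2.667 - (-3)·1.000) / (7) = -1.905
  γ = (-8 - (2.1)·2.667 - (-4)·-1.905) / (9.1) = -2.332
Iteration 2:
  α = (8 - (-1)·-1.905 - (1)·-2.332) / (3) = 2.809
  β = (-11 - (2)·2.809 - (-3)·-2.332) / (7) = -3.373
  γ = (-8 - (2.1)·2.809 - (-4)·-3.373) / (9.1) = -3.010
Iteration 3:
  α = (8 - (-1)·-3.373 - (1)·-3.010) / (3) = 2.546
  β = (-11 - (2)·2.546 - (-3)·-3.010) / (7) = -3.589
  γ = (-8 - (2.1)·2.546 - (-4)·-3.589) / (9.1) = -3.044

(2.546, -3.589, -3.044)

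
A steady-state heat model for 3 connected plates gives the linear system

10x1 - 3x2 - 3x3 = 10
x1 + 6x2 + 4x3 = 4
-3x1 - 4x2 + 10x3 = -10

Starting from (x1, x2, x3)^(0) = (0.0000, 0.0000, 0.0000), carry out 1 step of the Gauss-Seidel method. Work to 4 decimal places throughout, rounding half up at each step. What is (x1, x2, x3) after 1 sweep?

(1.0000, 0.5000, -0.5000)

Iteration 1:
  x1 = (10 - (-3)·0.0000 - (-3)·0.0000) / (10) = 1.0000
  x2 = (4 - (1)·1.0000 - (4)·0.0000) / (6) = 0.5000
  x3 = (-10 - (-3)·1.0000 - (-4)·0.5000) / (10) = -0.5000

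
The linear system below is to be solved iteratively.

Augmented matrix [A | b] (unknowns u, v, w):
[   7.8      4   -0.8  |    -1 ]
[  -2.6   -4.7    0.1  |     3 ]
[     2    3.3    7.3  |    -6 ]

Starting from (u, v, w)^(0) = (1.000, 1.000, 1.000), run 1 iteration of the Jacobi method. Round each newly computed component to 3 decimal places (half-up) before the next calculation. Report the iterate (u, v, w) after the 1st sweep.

(-0.538, -1.170, -1.548)

Iteration 1:
  u = (-1 - (4)·1.000 - (-0.8)·1.000) / (7.8) = -0.538
  v = (3 - (-2.6)·1.000 - (0.1)·1.000) / (-4.7) = -1.170
  w = (-6 - (2)·1.000 - (3.3)·1.000) / (7.3) = -1.548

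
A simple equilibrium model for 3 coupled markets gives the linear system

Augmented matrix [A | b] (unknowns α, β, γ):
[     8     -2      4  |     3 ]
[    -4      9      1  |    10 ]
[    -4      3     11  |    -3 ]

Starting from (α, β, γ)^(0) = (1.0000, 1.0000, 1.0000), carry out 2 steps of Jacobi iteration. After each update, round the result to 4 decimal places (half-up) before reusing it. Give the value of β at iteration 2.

Iteration 1:
  α = (3 - (-2)·1.0000 - (4)·1.0000) / (8) = 0.1250
  β = (10 - (-4)·1.0000 - (1)·1.0000) / (9) = 1.4444
  γ = (-3 - (-4)·1.0000 - (3)·1.0000) / (11) = -0.1818
Iteration 2:
  α = (3 - (-2)·1.4444 - (4)·-0.1818) / (8) = 0.8270
  β = (10 - (-4)·0.1250 - (1)·-0.1818) / (9) = 1.1869
  γ = (-3 - (-4)·0.1250 - (3)·1.4444) / (11) = -0.6212

1.1869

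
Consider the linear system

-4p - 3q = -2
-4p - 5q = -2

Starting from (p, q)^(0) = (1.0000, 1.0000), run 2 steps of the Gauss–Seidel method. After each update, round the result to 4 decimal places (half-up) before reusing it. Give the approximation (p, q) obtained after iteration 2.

(0.0500, 0.3600)

Iteration 1:
  p = (-2 - (-3)·1.0000) / (-4) = -0.2500
  q = (-2 - (-4)·-0.2500) / (-5) = 0.6000
Iteration 2:
  p = (-2 - (-3)·0.6000) / (-4) = 0.0500
  q = (-2 - (-4)·0.0500) / (-5) = 0.3600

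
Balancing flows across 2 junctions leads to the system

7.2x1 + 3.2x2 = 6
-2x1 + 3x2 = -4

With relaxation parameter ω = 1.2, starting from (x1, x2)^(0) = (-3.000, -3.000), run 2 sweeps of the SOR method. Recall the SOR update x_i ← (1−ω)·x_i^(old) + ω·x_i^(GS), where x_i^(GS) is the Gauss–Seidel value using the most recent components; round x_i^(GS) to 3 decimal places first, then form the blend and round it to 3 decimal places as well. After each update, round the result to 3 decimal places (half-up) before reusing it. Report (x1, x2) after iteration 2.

(-0.472, -2.290)

Iteration 1:
  x1: GS value = (6 - (3.2)·-3.000) / (7.2) = 2.167;  x1 ← (1−ω)·-3.000 + ω·2.167 = 3.200
  x2: GS value = (-4 - (-2)·3.200) / (3) = 0.800;  x2 ← (1−ω)·-3.000 + ω·0.800 = 1.560
Iteration 2:
  x1: GS value = (6 - (3.2)·1.560) / (7.2) = 0.140;  x1 ← (1−ω)·3.200 + ω·0.140 = -0.472
  x2: GS value = (-4 - (-2)·-0.472) / (3) = -1.648;  x2 ← (1−ω)·1.560 + ω·-1.648 = -2.290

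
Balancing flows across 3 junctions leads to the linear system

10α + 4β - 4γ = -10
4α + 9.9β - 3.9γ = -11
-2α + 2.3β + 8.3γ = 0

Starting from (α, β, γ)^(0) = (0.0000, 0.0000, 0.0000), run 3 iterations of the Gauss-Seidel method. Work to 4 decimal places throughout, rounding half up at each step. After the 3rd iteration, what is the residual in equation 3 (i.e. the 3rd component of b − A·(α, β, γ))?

Iteration 1:
  α = (-10 - (4)·0.0000 - (-4)·0.0000) / (10) = -1.0000
  β = (-11 - (4)·-1.0000 - (-3.9)·0.0000) / (9.9) = -0.7071
  γ = (0 - (-2)·-1.0000 - (2.3)·-0.7071) / (8.3) = -0.0450
Iteration 2:
  α = (-10 - (4)·-0.7071 - (-4)·-0.0450) / (10) = -0.7352
  β = (-11 - (4)·-0.7352 - (-3.9)·-0.0450) / (9.9) = -0.8318
  γ = (0 - (-2)·-0.7352 - (2.3)·-0.8318) / (8.3) = 0.0533
Iteration 3:
  α = (-10 - (4)·-0.8318 - (-4)·0.0533) / (10) = -0.6460
  β = (-11 - (4)·-0.6460 - (-3.9)·0.0533) / (9.9) = -0.8291
  γ = (0 - (-2)·-0.6460 - (2.3)·-0.8291) / (8.3) = 0.0741
Residual b − A·x = (0.0728, 0.0811, -0.0001)

-0.0001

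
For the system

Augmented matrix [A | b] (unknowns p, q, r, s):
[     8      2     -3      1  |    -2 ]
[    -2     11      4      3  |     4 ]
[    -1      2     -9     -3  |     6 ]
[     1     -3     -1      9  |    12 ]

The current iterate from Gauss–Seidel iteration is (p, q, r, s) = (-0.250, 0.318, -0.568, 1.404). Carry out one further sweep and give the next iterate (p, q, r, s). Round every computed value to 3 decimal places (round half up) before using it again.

One sweep:
  p = (-2 - (2)·0.318 - (-3)·-0.568 - (1)·1.404) / (8) = -0.718
  q = (4 - (-2)·-0.718 - (4)·-0.568 - (3)·1.404) / (11) = 0.057
  r = (6 - (-1)·-0.718 - (2)·0.057 - (-3)·1.404) / (-9) = -1.042
  s = (12 - (1)·-0.718 - (-3)·0.057 - (-1)·-1.042) / (9) = 1.316

(-0.718, 0.057, -1.042, 1.316)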